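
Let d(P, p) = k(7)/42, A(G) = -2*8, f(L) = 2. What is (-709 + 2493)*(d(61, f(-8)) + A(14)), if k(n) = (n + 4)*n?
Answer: -75820/3 ≈ -25273.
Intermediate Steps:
k(n) = n*(4 + n) (k(n) = (4 + n)*n = n*(4 + n))
A(G) = -16
d(P, p) = 11/6 (d(P, p) = (7*(4 + 7))/42 = (7*11)*(1/42) = 77*(1/42) = 11/6)
(-709 + 2493)*(d(61, f(-8)) + A(14)) = (-709 + 2493)*(11/6 - 16) = 1784*(-85/6) = -75820/3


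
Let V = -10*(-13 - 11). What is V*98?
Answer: 23520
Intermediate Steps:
V = 240 (V = -10*(-24) = 240)
V*98 = 240*98 = 23520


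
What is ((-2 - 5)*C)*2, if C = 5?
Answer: -70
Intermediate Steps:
((-2 - 5)*C)*2 = ((-2 - 5)*5)*2 = -7*5*2 = -35*2 = -70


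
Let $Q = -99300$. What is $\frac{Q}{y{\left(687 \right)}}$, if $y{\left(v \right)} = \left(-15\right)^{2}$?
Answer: $- \frac{1324}{3} \approx -441.33$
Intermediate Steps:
$y{\left(v \right)} = 225$
$\frac{Q}{y{\left(687 \right)}} = - \frac{99300}{225} = \left(-99300\right) \frac{1}{225} = - \frac{1324}{3}$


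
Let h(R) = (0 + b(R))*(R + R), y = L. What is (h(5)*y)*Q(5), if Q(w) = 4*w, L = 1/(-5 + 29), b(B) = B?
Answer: 125/3 ≈ 41.667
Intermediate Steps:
L = 1/24 ≈ 0.041667
y = 1/24 ≈ 0.041667
h(R) = 2*R**2 (h(R) = (0 + R)*(R + R) = R*(2*R) = 2*R**2)
(h(5)*y)*Q(5) = ((2*5**2)*(1/24))*(4*5) = ((2*25)*(1/24))*20 = (50*(1/24))*20 = (25/12)*20 = 125/3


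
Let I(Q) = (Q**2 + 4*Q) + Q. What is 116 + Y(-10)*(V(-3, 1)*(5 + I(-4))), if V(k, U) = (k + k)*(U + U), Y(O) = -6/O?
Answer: 544/5 ≈ 108.80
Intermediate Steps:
I(Q) = Q**2 + 5*Q
V(k, U) = 4*U*k (V(k, U) = (2*k)*(2*U) = 4*U*k)
116 + Y(-10)*(V(-3, 1)*(5 + I(-4))) = 116 + (-6/(-10))*((4*1*(-3))*(5 - 4*(5 - 4))) = 116 + (-6*(-1/10))*(-12*(5 - 4*1)) = 116 + 3*(-12*(5 - 4))/5 = 116 + 3*(-12*1)/5 = 116 + (3/5)*(-12) = 116 - 36/5 = 544/5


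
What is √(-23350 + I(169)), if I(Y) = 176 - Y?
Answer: I*√23343 ≈ 152.78*I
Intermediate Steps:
√(-23350 + I(169)) = √(-23350 + (176 - 1*169)) = √(-23350 + (176 - 169)) = √(-23350 + 7) = √(-23343) = I*√23343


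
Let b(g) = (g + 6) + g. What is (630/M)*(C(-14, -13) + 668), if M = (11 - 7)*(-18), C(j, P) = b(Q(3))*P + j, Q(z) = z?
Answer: -8715/2 ≈ -4357.5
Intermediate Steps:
b(g) = 6 + 2*g (b(g) = (6 + g) + g = 6 + 2*g)
C(j, P) = j + 12*P (C(j, P) = (6 + 2*3)*P + j = (6 + 6)*P + j = 12*P + j = j + 12*P)
M = -72 (M = 4*(-18) = -72)
(630/M)*(C(-14, -13) + 668) = (630/(-72))*((-14 + 12*(-13)) + 668) = (630*(-1/72))*((-14 - 156) + 668) = -35*(-170 + 668)/4 = -35/4*498 = -8715/2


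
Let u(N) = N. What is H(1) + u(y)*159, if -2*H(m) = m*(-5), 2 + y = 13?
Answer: 3503/2 ≈ 1751.5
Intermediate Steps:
y = 11 (y = -2 + 13 = 11)
H(m) = 5*m/2 (H(m) = -m*(-5)/2 = -(-5)*m/2 = 5*m/2)
H(1) + u(y)*159 = (5/2)*1 + 11*159 = 5/2 + 1749 = 3503/2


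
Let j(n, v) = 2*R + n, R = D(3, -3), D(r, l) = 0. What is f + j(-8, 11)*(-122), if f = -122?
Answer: 854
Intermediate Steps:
R = 0
j(n, v) = n (j(n, v) = 2*0 + n = 0 + n = n)
f + j(-8, 11)*(-122) = -122 - 8*(-122) = -122 + 976 = 854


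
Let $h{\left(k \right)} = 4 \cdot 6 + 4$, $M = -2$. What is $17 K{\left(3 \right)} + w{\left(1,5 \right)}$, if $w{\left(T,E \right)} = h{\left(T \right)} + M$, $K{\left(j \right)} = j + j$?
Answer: $128$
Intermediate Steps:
$K{\left(j \right)} = 2 j$
$h{\left(k \right)} = 28$ ($h{\left(k \right)} = 24 + 4 = 28$)
$w{\left(T,E \right)} = 26$ ($w{\left(T,E \right)} = 28 - 2 = 26$)
$17 K{\left(3 \right)} + w{\left(1,5 \right)} = 17 \cdot 2 \cdot 3 + 26 = 17 \cdot 6 + 26 = 102 + 26 = 128$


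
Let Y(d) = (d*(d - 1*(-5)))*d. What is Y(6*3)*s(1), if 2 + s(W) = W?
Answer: -7452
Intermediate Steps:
Y(d) = d²*(5 + d) (Y(d) = (d*(d + 5))*d = (d*(5 + d))*d = d²*(5 + d))
s(W) = -2 + W
Y(6*3)*s(1) = ((6*3)²*(5 + 6*3))*(-2 + 1) = (18²*(5 + 18))*(-1) = (324*23)*(-1) = 7452*(-1) = -7452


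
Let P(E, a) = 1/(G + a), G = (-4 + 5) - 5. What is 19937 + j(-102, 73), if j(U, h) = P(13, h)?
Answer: 1375654/69 ≈ 19937.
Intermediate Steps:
G = -4 (G = 1 - 5 = -4)
P(E, a) = 1/(-4 + a)
j(U, h) = 1/(-4 + h)
19937 + j(-102, 73) = 19937 + 1/(-4 + 73) = 19937 + 1/69 = 1375654/69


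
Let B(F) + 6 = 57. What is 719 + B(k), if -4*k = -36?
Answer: 770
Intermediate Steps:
k = 9 (k = -¼*(-36) = 9)
B(F) = 51 (B(F) = -6 + 57 = 51)
719 + B(k) = 719 + 51 = 770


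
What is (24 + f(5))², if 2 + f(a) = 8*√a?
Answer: 804 + 352*√5 ≈ 1591.1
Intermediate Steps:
f(a) = -2 + 8*√a
(24 + f(5))² = (24 + (-2 + 8*√5))² = (22 + 8*√5)²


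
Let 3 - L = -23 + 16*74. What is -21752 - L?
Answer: -20594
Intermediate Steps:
L = -1158 (L = 3 - (-23 + 16*74) = 3 - (-23 + 1184) = 3 - 1*1161 = 3 - 1161 = -1158)
-21752 - L = -21752 - 1*(-1158) = -21752 + 1158 = -20594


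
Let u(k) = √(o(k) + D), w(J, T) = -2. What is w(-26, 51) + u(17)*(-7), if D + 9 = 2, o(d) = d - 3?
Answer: -2 - 7*√7 ≈ -20.520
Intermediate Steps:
o(d) = -3 + d
D = -7 (D = -9 + 2 = -7)
u(k) = √(-10 + k) (u(k) = √((-3 + k) - 7) = √(-10 + k))
w(-26, 51) + u(17)*(-7) = -2 + √(-10 + 17)*(-7) = -2 + √7*(-7) = -2 - 7*√7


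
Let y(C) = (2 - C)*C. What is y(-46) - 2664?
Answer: -4872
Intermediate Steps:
y(C) = C*(2 - C)
y(-46) - 2664 = -46*(2 - 1*(-46)) - 2664 = -46*(2 + 46) - 2664 = -46*48 - 2664 = -2208 - 2664 = -4872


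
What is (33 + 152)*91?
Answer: 16835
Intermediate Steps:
(33 + 152)*91 = 185*91 = 16835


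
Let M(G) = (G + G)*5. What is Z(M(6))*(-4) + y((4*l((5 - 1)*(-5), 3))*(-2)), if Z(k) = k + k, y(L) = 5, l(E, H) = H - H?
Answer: -475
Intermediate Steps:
l(E, H) = 0
M(G) = 10*G (M(G) = (2*G)*5 = 10*G)
Z(k) = 2*k
Z(M(6))*(-4) + y((4*l((5 - 1)*(-5), 3))*(-2)) = (2*(10*6))*(-4) + 5 = (2*60)*(-4) + 5 = 120*(-4) + 5 = -480 + 5 = -475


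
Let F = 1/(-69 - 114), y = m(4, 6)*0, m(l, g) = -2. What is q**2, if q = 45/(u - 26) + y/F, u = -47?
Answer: 2025/5329 ≈ 0.38000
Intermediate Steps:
y = 0 (y = -2*0 = 0)
F = -1/183 (F = 1/(-183) = -1/183 ≈ -0.0054645)
q = -45/73 (q = 45/(-47 - 26) + 0/(-1/183) = 45/(-73) + 0*(-183) = 45*(-1/73) + 0 = -45/73 + 0 = -45/73 ≈ -0.61644)
q**2 = (-45/73)**2 = 2025/5329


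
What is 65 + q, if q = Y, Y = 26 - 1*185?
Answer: -94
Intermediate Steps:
Y = -159 (Y = 26 - 185 = -159)
q = -159
65 + q = 65 - 159 = -94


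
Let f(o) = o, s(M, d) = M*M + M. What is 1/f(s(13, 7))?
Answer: 1/182 ≈ 0.0054945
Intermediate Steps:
s(M, d) = M + M² (s(M, d) = M² + M = M + M²)
1/f(s(13, 7)) = 1/(13*(1 + 13)) = 1/(13*14) = 1/182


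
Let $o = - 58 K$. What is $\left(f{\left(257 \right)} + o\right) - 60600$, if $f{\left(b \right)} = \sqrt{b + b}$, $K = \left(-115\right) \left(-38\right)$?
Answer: $-314060 + \sqrt{514} \approx -3.1404 \cdot 10^{5}$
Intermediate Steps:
$K = 4370$
$o = -253460$ ($o = \left(-58\right) 4370 = -253460$)
$f{\left(b \right)} = \sqrt{2} \sqrt{b}$ ($f{\left(b \right)} = \sqrt{2 b} = \sqrt{2} \sqrt{b}$)
$\left(f{\left(257 \right)} + o\right) - 60600 = \left(\sqrt{2} \sqrt{257} - 253460\right) - 60600 = \left(\sqrt{514} - 253460\right) - 60600 = \left(-253460 + \sqrt{514}\right) - 60600 = -314060 + \sqrt{514}$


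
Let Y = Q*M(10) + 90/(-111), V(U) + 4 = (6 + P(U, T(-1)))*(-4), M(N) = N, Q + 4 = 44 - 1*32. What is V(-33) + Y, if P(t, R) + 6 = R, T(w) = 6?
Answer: 1894/37 ≈ 51.189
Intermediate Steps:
Q = 8 (Q = -4 + (44 - 1*32) = -4 + (44 - 32) = -4 + 12 = 8)
P(t, R) = -6 + R
V(U) = -28 (V(U) = -4 + (6 + (-6 + 6))*(-4) = -4 + (6 + 0)*(-4) = -4 + 6*(-4) = -4 - 24 = -28)
Y = 2930/37 (Y = 8*10 + 90/(-111) = 80 + 90*(-1/111) = 80 - 30/37 = 2930/37 ≈ 79.189)
V(-33) + Y = -28 + 2930/37 = 1894/37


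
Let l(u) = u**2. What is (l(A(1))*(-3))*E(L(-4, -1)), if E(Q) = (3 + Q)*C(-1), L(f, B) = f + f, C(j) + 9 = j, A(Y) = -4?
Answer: -2400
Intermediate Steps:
C(j) = -9 + j
L(f, B) = 2*f
E(Q) = -30 - 10*Q (E(Q) = (3 + Q)*(-9 - 1) = (3 + Q)*(-10) = -30 - 10*Q)
(l(A(1))*(-3))*E(L(-4, -1)) = ((-4)**2*(-3))*(-30 - 20*(-4)) = (16*(-3))*(-30 - 10*(-8)) = -48*(-30 + 80) = -48*50 = -2400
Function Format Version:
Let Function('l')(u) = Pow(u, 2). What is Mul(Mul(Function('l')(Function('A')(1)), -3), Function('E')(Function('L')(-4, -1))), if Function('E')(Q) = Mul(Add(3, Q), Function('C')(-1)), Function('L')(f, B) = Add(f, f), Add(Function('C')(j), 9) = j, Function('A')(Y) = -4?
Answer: -2400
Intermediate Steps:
Function('C')(j) = Add(-9, j)
Function('L')(f, B) = Mul(2, f)
Function('E')(Q) = Add(-30, Mul(-10, Q)) (Function('E')(Q) = Mul(Add(3, Q), Add(-9, -1)) = Mul(Add(3, Q), -10) = Add(-30, Mul(-10, Q)))
Mul(Mul(Function('l')(Function('A')(1)), -3), Function('E')(Function('L')(-4, -1))) = Mul(Mul(Pow(-4, 2), -3), Add(-30, Mul(-10, Mul(2, -4)))) = Mul(Mul(16, -3), Add(-30, Mul(-10, -8))) = Mul(-48, Add(-30, 80)) = Mul(-48, 50) = -2400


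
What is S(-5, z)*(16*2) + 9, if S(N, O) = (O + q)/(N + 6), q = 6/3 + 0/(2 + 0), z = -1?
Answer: 41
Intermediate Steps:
q = 2 (q = 6*(⅓) + 0/2 = 2 + 0*(½) = 2 + 0 = 2)
S(N, O) = (2 + O)/(6 + N) (S(N, O) = (O + 2)/(N + 6) = (2 + O)/(6 + N))
S(-5, z)*(16*2) + 9 = ((2 - 1)/(6 - 5))*(16*2) + 9 = (1/1)*32 + 9 = (1*1)*32 + 9 = 1*32 + 9 = 32 + 9 = 41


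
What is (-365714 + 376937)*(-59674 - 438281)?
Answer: -5588548965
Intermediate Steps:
(-365714 + 376937)*(-59674 - 438281) = 11223*(-497955) = -5588548965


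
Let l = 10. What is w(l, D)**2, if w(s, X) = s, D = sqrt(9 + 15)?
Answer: 100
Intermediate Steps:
D = 2*sqrt(6) (D = sqrt(24) = 2*sqrt(6) ≈ 4.8990)
w(l, D)**2 = 10**2 = 100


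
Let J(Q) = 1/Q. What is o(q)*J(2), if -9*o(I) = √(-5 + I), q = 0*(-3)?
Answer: -I*√5/18 ≈ -0.12423*I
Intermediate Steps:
q = 0
o(I) = -√(-5 + I)/9
o(q)*J(2) = -√(-5 + 0)/9/2 = -I*√5/9*(½) = -I*√5/18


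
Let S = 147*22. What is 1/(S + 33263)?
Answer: 1/36497 ≈ 2.7400e-5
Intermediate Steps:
S = 3234
1/(S + 33263) = 1/(3234 + 33263) = 1/36497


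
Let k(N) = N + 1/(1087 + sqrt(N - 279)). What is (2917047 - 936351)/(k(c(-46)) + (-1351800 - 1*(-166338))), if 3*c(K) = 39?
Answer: 1980696*(-sqrt(266) + 1087*I)/(-1288583062*I + 1185449*sqrt(266)) ≈ -1.6708 + 1.4552e-11*I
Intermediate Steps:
c(K) = 13 (c(K) = (1/3)*39 = 13)
k(N) = N + 1/(1087 + sqrt(-279 + N))
(2917047 - 936351)/(k(c(-46)) + (-1351800 - 1*(-166338))) = (2917047 - 936351)/((1 + 1087*13 + 13*sqrt(-279 + 13))/(1087 + sqrt(-279 + 13)) + (-1351800 - 1*(-166338))) = 1980696/((1 + 14131 + 13*sqrt(-266))/(1087 + sqrt(-266)) + (-1351800 + 166338)) = 1980696/((1 + 14131 + 13*(I*sqrt(266)))/(1087 + I*sqrt(266)) - 1185462) = 1980696/((1 + 14131 + 13*I*sqrt(266))/(1087 + I*sqrt(266)) - 1185462) = 1980696/((14132 + 13*I*sqrt(266))/(1087 + I*sqrt(266)) - 1185462) = 1980696/(-1185462 + (14132 + 13*I*sqrt(266))/(1087 + I*sqrt(266)))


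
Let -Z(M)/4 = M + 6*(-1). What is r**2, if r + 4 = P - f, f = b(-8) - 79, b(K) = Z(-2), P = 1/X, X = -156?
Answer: 44983849/24336 ≈ 1848.4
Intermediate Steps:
P = -1/156 (P = 1/(-156) = -1/156 ≈ -0.0064103)
Z(M) = 24 - 4*M (Z(M) = -4*(M + 6*(-1)) = -4*(M - 6) = -4*(-6 + M) = 24 - 4*M)
b(K) = 32 (b(K) = 24 - 4*(-2) = 24 + 8 = 32)
f = -47 (f = 32 - 79 = -47)
r = 6707/156 (r = -4 + (-1/156 - 1*(-47)) = -4 + (-1/156 + 47) = -4 + 7331/156 = 6707/156 ≈ 42.994)
r**2 = (6707/156)**2 = 44983849/24336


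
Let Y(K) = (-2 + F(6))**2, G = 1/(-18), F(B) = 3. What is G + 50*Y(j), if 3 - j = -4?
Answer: 899/18 ≈ 49.944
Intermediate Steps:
j = 7 (j = 3 - 1*(-4) = 3 + 4 = 7)
G = -1/18 ≈ -0.055556
Y(K) = 1 (Y(K) = (-2 + 3)**2 = 1**2 = 1)
G + 50*Y(j) = -1/18 + 50*1 = -1/18 + 50 = 899/18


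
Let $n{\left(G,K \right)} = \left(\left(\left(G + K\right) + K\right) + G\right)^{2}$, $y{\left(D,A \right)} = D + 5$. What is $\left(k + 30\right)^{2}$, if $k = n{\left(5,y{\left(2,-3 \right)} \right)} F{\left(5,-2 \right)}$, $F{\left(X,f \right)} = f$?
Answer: $1258884$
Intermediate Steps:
$y{\left(D,A \right)} = 5 + D$
$n{\left(G,K \right)} = \left(2 G + 2 K\right)^{2}$ ($n{\left(G,K \right)} = \left(\left(G + 2 K\right) + G\right)^{2} = \left(2 G + 2 K\right)^{2}$)
$k = -1152$ ($k = 4 \left(5 + \left(5 + 2\right)\right)^{2} \left(-2\right) = 4 \left(5 + 7\right)^{2} \left(-2\right) = 4 \cdot 12^{2} \left(-2\right) = 4 \cdot 144 \left(-2\right) = 576 \left(-2\right) = -1152$)
$\left(k + 30\right)^{2} = \left(-1152 + 30\right)^{2} = \left(-1122\right)^{2} = 1258884$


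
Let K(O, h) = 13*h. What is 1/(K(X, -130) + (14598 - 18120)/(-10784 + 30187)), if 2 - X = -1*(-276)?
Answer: -19403/32794592 ≈ -0.00059165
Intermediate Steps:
X = -274 (X = 2 - (-1)*(-276) = 2 - 1*276 = 2 - 276 = -274)
1/(K(X, -130) + (14598 - 18120)/(-10784 + 30187)) = 1/(13*(-130) + (14598 - 18120)/(-10784 + 30187)) = 1/(-1690 - 3522/19403) = 1/(-32794592/19403) = -19403/32794592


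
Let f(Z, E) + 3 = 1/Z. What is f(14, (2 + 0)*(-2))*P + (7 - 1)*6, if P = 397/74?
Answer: 21019/1036 ≈ 20.289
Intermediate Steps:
P = 397/74 (P = 397*(1/74) = 397/74 ≈ 5.3649)
f(Z, E) = -3 + 1/Z
f(14, (2 + 0)*(-2))*P + (7 - 1)*6 = (-3 + 1/14)*(397/74) + (7 - 1)*6 = (-3 + 1/14)*(397/74) + 6*6 = -41/14*397/74 + 36 = -16277/1036 + 36 = 21019/1036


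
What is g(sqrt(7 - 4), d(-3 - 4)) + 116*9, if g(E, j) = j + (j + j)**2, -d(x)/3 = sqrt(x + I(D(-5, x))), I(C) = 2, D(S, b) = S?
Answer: 864 - 3*I*sqrt(5) ≈ 864.0 - 6.7082*I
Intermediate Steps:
d(x) = -3*sqrt(2 + x) (d(x) = -3*sqrt(x + 2) = -3*sqrt(2 + x))
g(E, j) = j + 4*j**2 (g(E, j) = j + (2*j)**2 = j + 4*j**2)
g(sqrt(7 - 4), d(-3 - 4)) + 116*9 = (-3*sqrt(2 + (-3 - 4)))*(1 + 4*(-3*sqrt(2 + (-3 - 4)))) + 116*9 = (-3*sqrt(2 - 7))*(1 + 4*(-3*sqrt(2 - 7))) + 1044 = (-3*I*sqrt(5))*(1 + 4*(-3*I*sqrt(5))) + 1044 = (-3*I*sqrt(5))*(1 - 12*I*sqrt(5)) + 1044 = -3*I*sqrt(5)*(1 - 12*I*sqrt(5)) + 1044 = 1044 - 3*I*sqrt(5)*(1 - 12*I*sqrt(5))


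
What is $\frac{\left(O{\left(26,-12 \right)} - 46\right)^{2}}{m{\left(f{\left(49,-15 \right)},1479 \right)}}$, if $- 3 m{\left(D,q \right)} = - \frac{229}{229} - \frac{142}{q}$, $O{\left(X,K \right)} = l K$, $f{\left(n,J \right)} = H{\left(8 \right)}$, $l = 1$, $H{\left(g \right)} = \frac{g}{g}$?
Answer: $\frac{14926068}{1621} \approx 9207.9$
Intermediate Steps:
$H{\left(g \right)} = 1$
$f{\left(n,J \right)} = 1$
$O{\left(X,K \right)} = K$ ($O{\left(X,K \right)} = 1 K = K$)
$m{\left(D,q \right)} = \frac{1}{3} + \frac{142}{3 q}$ ($m{\left(D,q \right)} = - \frac{- \frac{229}{229} - \frac{142}{q}}{3} = - \frac{\left(-229\right) \frac{1}{229} - \frac{142}{q}}{3} = - \frac{-1 - \frac{142}{q}}{3} = \frac{1}{3} + \frac{142}{3 q}$)
$\frac{\left(O{\left(26,-12 \right)} - 46\right)^{2}}{m{\left(f{\left(49,-15 \right)},1479 \right)}} = \frac{\left(-12 - 46\right)^{2}}{\frac{1}{3} \cdot \frac{1}{1479} \left(142 + 1479\right)} = \frac{\left(-58\right)^{2}}{\frac{1}{3} \cdot \frac{1}{1479} \cdot 1621} = \frac{3364}{\frac{1621}{4437}} = 3364 \cdot \frac{4437}{1621} = \frac{14926068}{1621}$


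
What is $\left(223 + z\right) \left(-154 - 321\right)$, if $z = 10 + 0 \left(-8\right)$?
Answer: $-110675$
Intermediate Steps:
$z = 10$ ($z = 10 + 0 = 10$)
$\left(223 + z\right) \left(-154 - 321\right) = \left(223 + 10\right) \left(-154 - 321\right) = 233 \left(-475\right) = -110675$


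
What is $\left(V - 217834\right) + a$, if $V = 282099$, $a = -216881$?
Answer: $-152616$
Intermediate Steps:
$\left(V - 217834\right) + a = \left(282099 - 217834\right) - 216881 = 64265 - 216881 = -152616$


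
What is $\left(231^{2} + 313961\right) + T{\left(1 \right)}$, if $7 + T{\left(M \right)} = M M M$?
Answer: $367316$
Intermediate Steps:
$T{\left(M \right)} = -7 + M^{3}$ ($T{\left(M \right)} = -7 + M M M = -7 + M^{2} M = -7 + M^{3}$)
$\left(231^{2} + 313961\right) + T{\left(1 \right)} = \left(231^{2} + 313961\right) - \left(7 - 1^{3}\right) = \left(53361 + 313961\right) + \left(-7 + 1\right) = 367322 - 6 = 367316$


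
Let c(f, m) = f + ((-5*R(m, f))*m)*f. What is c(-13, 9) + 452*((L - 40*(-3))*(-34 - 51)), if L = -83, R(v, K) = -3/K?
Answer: -1421418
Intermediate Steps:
c(f, m) = f + 15*m (c(f, m) = f + ((-(-15)/f)*m)*f = f + ((15/f)*m)*f = f + (15*m/f)*f = f + 15*m)
c(-13, 9) + 452*((L - 40*(-3))*(-34 - 51)) = (-13 + 15*9) + 452*((-83 - 40*(-3))*(-34 - 51)) = (-13 + 135) + 452*((-83 + 120)*(-85)) = 122 + 452*(37*(-85)) = 122 + 452*(-3145) = 122 - 1421540 = -1421418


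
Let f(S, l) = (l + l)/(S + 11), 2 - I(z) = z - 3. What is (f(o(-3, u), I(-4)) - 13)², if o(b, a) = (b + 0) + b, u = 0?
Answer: 2209/25 ≈ 88.360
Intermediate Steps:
o(b, a) = 2*b (o(b, a) = b + b = 2*b)
I(z) = 5 - z (I(z) = 2 - (z - 3) = 2 - (-3 + z) = 2 + (3 - z) = 5 - z)
f(S, l) = 2*l/(11 + S) (f(S, l) = (2*l)/(11 + S) = 2*l/(11 + S))
(f(o(-3, u), I(-4)) - 13)² = (2*(5 - 1*(-4))/(11 + 2*(-3)) - 13)² = (2*(5 + 4)/(11 - 6) - 13)² = (2*9/5 - 13)² = (2*9*(⅕) - 13)² = (18/5 - 13)² = (-47/5)² = 2209/25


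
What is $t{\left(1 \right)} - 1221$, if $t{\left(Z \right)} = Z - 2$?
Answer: $-1222$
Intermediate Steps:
$t{\left(Z \right)} = -2 + Z$ ($t{\left(Z \right)} = Z - 2 = -2 + Z$)
$t{\left(1 \right)} - 1221 = \left(-2 + 1\right) - 1221 = -1 - 1221 = -1222$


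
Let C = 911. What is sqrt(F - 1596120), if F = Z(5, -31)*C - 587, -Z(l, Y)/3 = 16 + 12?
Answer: I*sqrt(1673231) ≈ 1293.5*I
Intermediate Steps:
Z(l, Y) = -84 (Z(l, Y) = -3*(16 + 12) = -3*28 = -84)
F = -77111 (F = -84*911 - 587 = -76524 - 587 = -77111)
sqrt(F - 1596120) = sqrt(-77111 - 1596120) = sqrt(-1673231) = I*sqrt(1673231)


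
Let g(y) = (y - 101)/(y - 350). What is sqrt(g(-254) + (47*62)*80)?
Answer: sqrt(21261530085)/302 ≈ 482.83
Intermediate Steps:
g(y) = (-101 + y)/(-350 + y)
sqrt(g(-254) + (47*62)*80) = sqrt((-101 - 254)/(-350 - 254) + (47*62)*80) = sqrt(-355/(-604) + 2914*80) = sqrt(-1/604*(-355) + 233120) = sqrt(355/604 + 233120) = sqrt(140804835/604) = sqrt(21261530085)/302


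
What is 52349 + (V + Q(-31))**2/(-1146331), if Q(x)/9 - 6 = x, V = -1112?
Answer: 60007493950/1146331 ≈ 52347.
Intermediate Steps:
Q(x) = 54 + 9*x
52349 + (V + Q(-31))**2/(-1146331) = 52349 + (-1112 + (54 + 9*(-31)))**2/(-1146331) = 52349 + (-1112 + (54 - 279))**2*(-1/1146331) = 52349 + (-1112 - 225)**2*(-1/1146331) = 52349 + (-1337)**2*(-1/1146331) = 52349 + 1787569*(-1/1146331) = 52349 - 1787569/1146331 = 60007493950/1146331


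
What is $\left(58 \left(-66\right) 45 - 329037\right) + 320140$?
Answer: $-181157$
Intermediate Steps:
$\left(58 \left(-66\right) 45 - 329037\right) + 320140 = \left(\left(-3828\right) 45 - 329037\right) + 320140 = \left(-172260 - 329037\right) + 320140 = -501297 + 320140 = -181157$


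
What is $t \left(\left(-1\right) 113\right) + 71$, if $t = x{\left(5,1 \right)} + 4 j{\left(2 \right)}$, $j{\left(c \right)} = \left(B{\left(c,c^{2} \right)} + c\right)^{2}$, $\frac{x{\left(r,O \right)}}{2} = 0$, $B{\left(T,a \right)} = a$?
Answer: $-16201$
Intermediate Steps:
$x{\left(r,O \right)} = 0$ ($x{\left(r,O \right)} = 2 \cdot 0 = 0$)
$j{\left(c \right)} = \left(c + c^{2}\right)^{2}$ ($j{\left(c \right)} = \left(c^{2} + c\right)^{2} = \left(c + c^{2}\right)^{2}$)
$t = 144$ ($t = 0 + 4 \cdot 2^{2} \left(1 + 2\right)^{2} = 0 + 4 \cdot 4 \cdot 3^{2} = 0 + 4 \cdot 4 \cdot 9 = 0 + 4 \cdot 36 = 0 + 144 = 144$)
$t \left(\left(-1\right) 113\right) + 71 = 144 \left(\left(-1\right) 113\right) + 71 = 144 \left(-113\right) + 71 = -16272 + 71 = -16201$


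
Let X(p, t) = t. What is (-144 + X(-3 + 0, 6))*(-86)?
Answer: 11868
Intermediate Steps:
(-144 + X(-3 + 0, 6))*(-86) = (-144 + 6)*(-86) = -138*(-86) = 11868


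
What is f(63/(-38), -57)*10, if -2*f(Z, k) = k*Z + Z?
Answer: -8820/19 ≈ -464.21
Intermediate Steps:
f(Z, k) = -Z/2 - Z*k/2 (f(Z, k) = -(k*Z + Z)/2 = -(Z*k + Z)/2 = -(Z + Z*k)/2 = -Z/2 - Z*k/2)
f(63/(-38), -57)*10 = -63/(-38)*(1 - 57)/2*10 = -½*63*(-1/38)*(-56)*10 = -½*(-63/38)*(-56)*10 = -882/19*10 = -8820/19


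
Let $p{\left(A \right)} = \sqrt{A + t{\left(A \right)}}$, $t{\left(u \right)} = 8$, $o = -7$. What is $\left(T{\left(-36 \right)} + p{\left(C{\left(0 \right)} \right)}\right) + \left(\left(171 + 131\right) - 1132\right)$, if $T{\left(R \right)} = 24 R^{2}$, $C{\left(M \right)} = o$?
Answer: $30275$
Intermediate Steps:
$C{\left(M \right)} = -7$
$p{\left(A \right)} = \sqrt{8 + A}$ ($p{\left(A \right)} = \sqrt{A + 8} = \sqrt{8 + A}$)
$\left(T{\left(-36 \right)} + p{\left(C{\left(0 \right)} \right)}\right) + \left(\left(171 + 131\right) - 1132\right) = \left(24 \left(-36\right)^{2} + \sqrt{8 - 7}\right) + \left(\left(171 + 131\right) - 1132\right) = \left(24 \cdot 1296 + \sqrt{1}\right) + \left(302 - 1132\right) = \left(31104 + 1\right) - 830 = 31105 - 830 = 30275$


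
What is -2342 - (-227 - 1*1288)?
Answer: -827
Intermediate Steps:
-2342 - (-227 - 1*1288) = -2342 - (-227 - 1288) = -2342 - 1*(-1515) = -2342 + 1515 = -827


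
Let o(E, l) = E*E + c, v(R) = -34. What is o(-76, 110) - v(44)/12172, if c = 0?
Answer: 2067809/358 ≈ 5776.0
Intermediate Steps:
o(E, l) = E² (o(E, l) = E*E + 0 = E² + 0 = E²)
o(-76, 110) - v(44)/12172 = (-76)² - (-34)/12172 = 5776 - (-34)/12172 = 5776 - 1*(-1/358) = 5776 + 1/358 = 2067809/358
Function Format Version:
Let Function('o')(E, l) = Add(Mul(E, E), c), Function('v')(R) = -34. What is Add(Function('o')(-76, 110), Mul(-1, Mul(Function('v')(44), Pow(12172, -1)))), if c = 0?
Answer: Rational(2067809, 358) ≈ 5776.0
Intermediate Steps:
Function('o')(E, l) = Pow(E, 2) (Function('o')(E, l) = Add(Mul(E, E), 0) = Add(Pow(E, 2), 0) = Pow(E, 2))
Add(Function('o')(-76, 110), Mul(-1, Mul(Function('v')(44), Pow(12172, -1)))) = Add(Pow(-76, 2), Mul(-1, Mul(-34, Pow(12172, -1)))) = Add(5776, Mul(-1, Mul(-34, Rational(1, 12172)))) = Add(5776, Mul(-1, Rational(-1, 358))) = Add(5776, Rational(1, 358)) = Rational(2067809, 358)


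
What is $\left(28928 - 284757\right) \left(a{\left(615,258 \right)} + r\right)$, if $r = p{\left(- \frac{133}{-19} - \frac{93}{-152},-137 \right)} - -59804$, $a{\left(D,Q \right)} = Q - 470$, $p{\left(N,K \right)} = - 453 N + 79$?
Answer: $- \frac{2186281632059}{152} \approx -1.4383 \cdot 10^{10}$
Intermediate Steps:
$p{\left(N,K \right)} = 79 - 453 N$
$a{\left(D,Q \right)} = -470 + Q$
$r = \frac{8578095}{152}$ ($r = \left(79 - 453 \left(- \frac{133}{-19} - \frac{93}{-152}\right)\right) - -59804 = \left(79 - 453 \left(\left(-133\right) \left(- \frac{1}{19}\right) - - \frac{93}{152}\right)\right) + 59804 = \left(79 - 453 \left(7 + \frac{93}{152}\right)\right) + 59804 = \left(79 - \frac{524121}{152}\right) + 59804 = - \frac{512113}{152} + 59804 = \frac{8578095}{152} \approx 56435.0$)
$\left(28928 - 284757\right) \left(a{\left(615,258 \right)} + r\right) = \left(28928 - 284757\right) \left(\left(-470 + 258\right) + \frac{8578095}{152}\right) = - 255829 \left(-212 + \frac{8578095}{152}\right) = \left(-255829\right) \frac{8545871}{152} = - \frac{2186281632059}{152}$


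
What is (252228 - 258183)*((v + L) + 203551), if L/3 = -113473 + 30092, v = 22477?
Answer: 143604825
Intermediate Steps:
L = -250143 (L = 3*(-113473 + 30092) = 3*(-83381) = -250143)
(252228 - 258183)*((v + L) + 203551) = (252228 - 258183)*((22477 - 250143) + 203551) = -5955*(-227666 + 203551) = -5955*(-24115) = 143604825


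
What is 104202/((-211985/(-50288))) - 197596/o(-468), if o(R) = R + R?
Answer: 1236657628199/49604490 ≈ 24930.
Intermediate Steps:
o(R) = 2*R
104202/((-211985/(-50288))) - 197596/o(-468) = 104202/((-211985/(-50288))) - 197596/(2*(-468)) = 104202/((-211985*(-1/50288))) - 197596/(-936) = 104202/(211985/50288) - 197596*(-1/936) = 104202*(50288/211985) + 49399/234 = 5240110176/211985 + 49399/234 = 1236657628199/49604490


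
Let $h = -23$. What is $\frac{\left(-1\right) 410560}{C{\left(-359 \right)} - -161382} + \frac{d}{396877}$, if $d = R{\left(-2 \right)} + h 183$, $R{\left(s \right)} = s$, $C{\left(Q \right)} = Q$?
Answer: $- \frac{163619888973}{63906325171} \approx -2.5603$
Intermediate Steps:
$d = -4211$ ($d = -2 - 4209 = -4211$)
$\frac{\left(-1\right) 410560}{C{\left(-359 \right)} - -161382} + \frac{d}{396877} = \frac{\left(-1\right) 410560}{-359 - -161382} - \frac{4211}{396877} = - \frac{410560}{-359 + 161382} - \frac{4211}{396877} = - \frac{410560}{161023} - \frac{4211}{396877} = - \frac{163619888973}{63906325171}$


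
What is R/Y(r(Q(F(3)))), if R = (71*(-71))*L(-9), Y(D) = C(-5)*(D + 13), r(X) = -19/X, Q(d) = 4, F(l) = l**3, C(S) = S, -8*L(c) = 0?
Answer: 0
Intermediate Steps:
L(c) = 0 (L(c) = -1/8*0 = 0)
Y(D) = -65 - 5*D (Y(D) = -5*(D + 13) = -5*(13 + D) = -65 - 5*D)
R = 0 (R = (71*(-71))*0 = -5041*0 = 0)
R/Y(r(Q(F(3)))) = 0/(-65 - (-95)/4) = 0/(-65 - 5*(-19/4)) = 0/(-65 + 95/4) = 0/(-165/4) = 0*(-4/165) = 0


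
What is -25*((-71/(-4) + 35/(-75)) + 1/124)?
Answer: -80405/186 ≈ -432.29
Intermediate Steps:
-25*((-71/(-4) + 35/(-75)) + 1/124) = -25*((-71*(-¼) + 35*(-1/75)) + 1/124) = -25*((71/4 - 7/15) + 1/124) = -25*(1037/60 + 1/124) = -25*16081/930 = -80405/186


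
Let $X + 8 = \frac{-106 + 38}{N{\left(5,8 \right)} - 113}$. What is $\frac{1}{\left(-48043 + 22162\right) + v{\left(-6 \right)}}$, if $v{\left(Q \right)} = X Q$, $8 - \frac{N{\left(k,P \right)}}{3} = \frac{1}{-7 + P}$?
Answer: $- \frac{23}{594261} \approx -3.8704 \cdot 10^{-5}$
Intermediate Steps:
$N{\left(k,P \right)} = 24 - \frac{3}{-7 + P}$
$X = - \frac{167}{23}$ ($X = -8 + \frac{-106 + 38}{\frac{3 \left(-57 + 8 \cdot 8\right)}{-7 + 8} - 113} = -8 - \frac{68}{\frac{3 \left(-57 + 64\right)}{1} - 113} = -8 - \frac{68}{3 \cdot 1 \cdot 7 - 113} = -8 - \frac{68}{21 - 113} = -8 - \frac{68}{-92} = -8 - - \frac{17}{23} = -8 + \frac{17}{23} = - \frac{167}{23} \approx -7.2609$)
$v{\left(Q \right)} = - \frac{167 Q}{23}$
$\frac{1}{\left(-48043 + 22162\right) + v{\left(-6 \right)}} = \frac{1}{\left(-48043 + 22162\right) - - \frac{1002}{23}} = \frac{1}{-25881 + \frac{1002}{23}} = \frac{1}{- \frac{594261}{23}} = - \frac{23}{594261}$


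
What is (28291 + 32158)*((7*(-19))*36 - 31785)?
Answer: -2210801277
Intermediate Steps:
(28291 + 32158)*((7*(-19))*36 - 31785) = 60449*(-133*36 - 31785) = 60449*(-4788 - 31785) = 60449*(-36573) = -2210801277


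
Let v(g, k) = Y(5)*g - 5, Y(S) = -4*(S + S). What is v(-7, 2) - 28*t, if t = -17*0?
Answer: 275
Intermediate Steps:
Y(S) = -8*S
v(g, k) = -5 - 40*g (v(g, k) = (-8*5)*g - 5 = -40*g - 5 = -5 - 40*g)
t = 0
v(-7, 2) - 28*t = (-5 - 40*(-7)) - 28*0 = (-5 + 280) + 0 = 275 + 0 = 275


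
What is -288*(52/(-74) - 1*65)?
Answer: 700128/37 ≈ 18922.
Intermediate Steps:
-288*(52/(-74) - 1*65) = -288*(52*(-1/74) - 65) = -288*(-26/37 - 65) = -288*(-2431/37) = 700128/37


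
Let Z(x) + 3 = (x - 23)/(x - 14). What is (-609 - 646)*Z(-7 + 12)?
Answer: 1255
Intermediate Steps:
Z(x) = -3 + (-23 + x)/(-14 + x) (Z(x) = -3 + (x - 23)/(x - 14) = -3 + (-23 + x)/(-14 + x))
(-609 - 646)*Z(-7 + 12) = (-609 - 646)*((19 - 2*(-7 + 12))/(-14 + (-7 + 12))) = -1255*(19 - 2*5)/(-14 + 5) = -1255*(19 - 10)/(-9) = -(-1255)*9/9 = -1255*(-1) = 1255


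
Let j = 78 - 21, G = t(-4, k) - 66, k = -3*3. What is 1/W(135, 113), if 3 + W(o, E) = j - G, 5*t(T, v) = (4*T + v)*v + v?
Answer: 5/384 ≈ 0.013021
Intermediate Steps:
k = -9
t(T, v) = v/5 + v*(v + 4*T)/5 (t(T, v) = ((4*T + v)*v + v)/5 = ((v + 4*T)*v + v)/5 = (v*(v + 4*T) + v)/5 = (v + v*(v + 4*T))/5 = v/5 + v*(v + 4*T)/5)
G = -114/5 (G = (1/5)*(-9)*(1 - 9 + 4*(-4)) - 66 = (1/5)*(-9)*(1 - 9 - 16) - 66 = (1/5)*(-9)*(-24) - 66 = 216/5 - 66 = -114/5 ≈ -22.800)
j = 57
W(o, E) = 384/5 (W(o, E) = -3 + (57 - 1*(-114/5)) = -3 + (57 + 114/5) = -3 + 399/5 = 384/5)
1/W(135, 113) = 1/(384/5) = 5/384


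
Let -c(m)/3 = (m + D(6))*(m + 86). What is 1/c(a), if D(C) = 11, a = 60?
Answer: -1/31098 ≈ -3.2156e-5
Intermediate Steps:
c(m) = -3*(11 + m)*(86 + m) (c(m) = -3*(m + 11)*(m + 86) = -3*(11 + m)*(86 + m))
1/c(a) = 1/(-2838 - 291*60 - 3*60²) = 1/(-2838 - 17460 - 3*3600) = 1/(-2838 - 17460 - 10800) = 1/(-31098) = -1/31098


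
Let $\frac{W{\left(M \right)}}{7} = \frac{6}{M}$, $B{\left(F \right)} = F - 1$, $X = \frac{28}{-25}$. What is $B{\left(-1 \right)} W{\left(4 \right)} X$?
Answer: $\frac{588}{25} \approx 23.52$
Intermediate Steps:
$X = - \frac{28}{25}$ ($X = 28 \left(- \frac{1}{25}\right) = - \frac{28}{25} \approx -1.12$)
$B{\left(F \right)} = -1 + F$ ($B{\left(F \right)} = F - 1 = -1 + F$)
$W{\left(M \right)} = \frac{42}{M}$ ($W{\left(M \right)} = 7 \frac{6}{M} = \frac{42}{M}$)
$B{\left(-1 \right)} W{\left(4 \right)} X = \left(-1 - 1\right) \frac{42}{4} \left(- \frac{28}{25}\right) = - 2 \cdot 42 \cdot \frac{1}{4} \left(- \frac{28}{25}\right) = \left(-2\right) \frac{21}{2} \left(- \frac{28}{25}\right) = \left(-21\right) \left(- \frac{28}{25}\right) = \frac{588}{25}$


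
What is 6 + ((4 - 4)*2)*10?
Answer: 6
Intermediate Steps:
6 + ((4 - 4)*2)*10 = 6 + (0*2)*10 = 6 + 0*10 = 6 + 0 = 6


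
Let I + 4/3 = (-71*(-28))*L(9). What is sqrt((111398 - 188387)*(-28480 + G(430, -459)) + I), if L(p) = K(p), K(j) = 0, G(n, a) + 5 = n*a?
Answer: sqrt(156495155343)/3 ≈ 1.3187e+5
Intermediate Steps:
G(n, a) = -5 + a*n (G(n, a) = -5 + n*a = -5 + a*n)
L(p) = 0
I = -4/3 (I = -4/3 - 71*(-28)*0 = -4/3 + 1988*0 = -4/3 + 0 = -4/3 ≈ -1.3333)
sqrt((111398 - 188387)*(-28480 + G(430, -459)) + I) = sqrt((111398 - 188387)*(-28480 + (-5 - 459*430)) - 4/3) = sqrt(-76989*(-28480 + (-5 - 197370)) - 4/3) = sqrt(-76989*(-28480 - 197375) - 4/3) = sqrt(-76989*(-225855) - 4/3) = sqrt(17388350595 - 4/3) = sqrt(52165051781/3) = sqrt(156495155343)/3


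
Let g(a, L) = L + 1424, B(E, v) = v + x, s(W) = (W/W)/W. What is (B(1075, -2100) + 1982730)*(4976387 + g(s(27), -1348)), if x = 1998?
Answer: 9866474884764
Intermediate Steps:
s(W) = 1/W
B(E, v) = 1998 + v (B(E, v) = v + 1998 = 1998 + v)
g(a, L) = 1424 + L
(B(1075, -2100) + 1982730)*(4976387 + g(s(27), -1348)) = ((1998 - 2100) + 1982730)*(4976387 + (1424 - 1348)) = (-102 + 1982730)*(4976387 + 76) = 1982628*4976463 = 9866474884764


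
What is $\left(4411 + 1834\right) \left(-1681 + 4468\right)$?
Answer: $17404815$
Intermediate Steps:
$\left(4411 + 1834\right) \left(-1681 + 4468\right) = 6245 \cdot 2787 = 17404815$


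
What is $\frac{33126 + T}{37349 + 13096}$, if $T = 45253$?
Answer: $\frac{78379}{50445} \approx 1.5538$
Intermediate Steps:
$\frac{33126 + T}{37349 + 13096} = \frac{33126 + 45253}{37349 + 13096} = \frac{78379}{50445}$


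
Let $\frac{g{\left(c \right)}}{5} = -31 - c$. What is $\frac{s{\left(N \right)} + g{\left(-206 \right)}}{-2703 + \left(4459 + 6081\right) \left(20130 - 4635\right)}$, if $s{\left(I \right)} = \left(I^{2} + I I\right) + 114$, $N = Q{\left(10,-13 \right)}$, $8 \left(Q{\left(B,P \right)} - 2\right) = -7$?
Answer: $\frac{31729}{5226067104} \approx 6.0713 \cdot 10^{-6}$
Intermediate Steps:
$Q{\left(B,P \right)} = \frac{9}{8}$ ($Q{\left(B,P \right)} = 2 + \frac{1}{8} \left(-7\right) = 2 - \frac{7}{8} = \frac{9}{8}$)
$g{\left(c \right)} = -155 - 5 c$ ($g{\left(c \right)} = 5 \left(-31 - c\right) = -155 - 5 c$)
$N = \frac{9}{8} \approx 1.125$
$s{\left(I \right)} = 114 + 2 I^{2}$ ($s{\left(I \right)} = \left(I^{2} + I^{2}\right) + 114 = 2 I^{2} + 114 = 114 + 2 I^{2}$)
$\frac{s{\left(N \right)} + g{\left(-206 \right)}}{-2703 + \left(4459 + 6081\right) \left(20130 - 4635\right)} = \frac{\left(114 + 2 \left(\frac{9}{8}\right)^{2}\right) - -875}{-2703 + \left(4459 + 6081\right) \left(20130 - 4635\right)} = \frac{\left(114 + 2 \cdot \frac{81}{64}\right) + \left(-155 + 1030\right)}{-2703 + 10540 \cdot 15495} = \frac{\left(114 + \frac{81}{32}\right) + 875}{-2703 + 163317300} = \frac{\frac{3729}{32} + 875}{163314597} = \frac{31729}{32} \cdot \frac{1}{163314597} = \frac{31729}{5226067104}$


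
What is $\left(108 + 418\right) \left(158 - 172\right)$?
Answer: $-7364$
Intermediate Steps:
$\left(108 + 418\right) \left(158 - 172\right) = 526 \left(-14\right) = -7364$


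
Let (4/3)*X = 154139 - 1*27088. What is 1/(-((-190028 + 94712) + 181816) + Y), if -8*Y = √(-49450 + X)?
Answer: -22144000/1915455816647 + 16*√183353/1915455816647 ≈ -1.1557e-5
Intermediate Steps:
X = 381153/4 (X = 3*(154139 - 1*27088)/4 = 3*(154139 - 27088)/4 = (¾)*127051 = 381153/4 ≈ 95288.)
Y = -√183353/16 (Y = -√(-49450 + 381153/4)/8 = -√183353/16 ≈ -26.762)
1/(-((-190028 + 94712) + 181816) + Y) = 1/(-((-190028 + 94712) + 181816) - √183353/16) = 1/(-(-95316 + 181816) - √183353/16) = 1/(-1*86500 - √183353/16) = 1/(-86500 - √183353/16)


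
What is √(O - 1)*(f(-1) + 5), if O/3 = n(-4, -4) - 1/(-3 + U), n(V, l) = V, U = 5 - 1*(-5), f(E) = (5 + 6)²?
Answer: 18*I*√658 ≈ 461.73*I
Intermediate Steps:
f(E) = 121 (f(E) = 11² = 121)
U = 10 (U = 5 + 5 = 10)
O = -87/7 (O = 3*(-4 - 1/(-3 + 10)) = 3*(-4 - 1/7) = 3*(-4 - 1*⅐) = 3*(-4 - ⅐) = 3*(-29/7) = -87/7 ≈ -12.429)
√(O - 1)*(f(-1) + 5) = √(-87/7 - 1)*(121 + 5) = √(-94/7)*126 = (I*√658/7)*126 = 18*I*√658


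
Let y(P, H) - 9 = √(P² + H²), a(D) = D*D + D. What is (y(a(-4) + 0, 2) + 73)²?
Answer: 6872 + 328*√37 ≈ 8867.1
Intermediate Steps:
a(D) = D + D² (a(D) = D² + D = D + D²)
y(P, H) = 9 + √(H² + P²) (y(P, H) = 9 + √(P² + H²) = 9 + √(H² + P²))
(y(a(-4) + 0, 2) + 73)² = ((9 + √(2² + (-4*(1 - 4) + 0)²)) + 73)² = ((9 + √(4 + (-4*(-3) + 0)²)) + 73)² = ((9 + √(4 + (12 + 0)²)) + 73)² = ((9 + √(4 + 12²)) + 73)² = ((9 + √(4 + 144)) + 73)² = ((9 + √148) + 73)² = ((9 + 2*√37) + 73)² = (82 + 2*√37)²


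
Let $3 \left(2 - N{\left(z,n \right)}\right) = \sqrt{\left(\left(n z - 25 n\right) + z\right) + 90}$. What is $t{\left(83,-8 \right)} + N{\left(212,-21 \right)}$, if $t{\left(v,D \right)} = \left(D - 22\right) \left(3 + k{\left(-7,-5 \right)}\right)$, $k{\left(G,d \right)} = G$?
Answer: $122 - \frac{5 i \sqrt{145}}{3} \approx 122.0 - 20.069 i$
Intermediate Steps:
$N{\left(z,n \right)} = 2 - \frac{\sqrt{90 + z - 25 n + n z}}{3}$ ($N{\left(z,n \right)} = 2 - \frac{\sqrt{\left(\left(n z - 25 n\right) + z\right) + 90}}{3} = 2 - \frac{\sqrt{\left(\left(- 25 n + n z\right) + z\right) + 90}}{3} = 2 - \frac{\sqrt{\left(z - 25 n + n z\right) + 90}}{3} = 2 - \frac{\sqrt{90 + z - 25 n + n z}}{3}$)
$t{\left(v,D \right)} = 88 - 4 D$ ($t{\left(v,D \right)} = \left(D - 22\right) \left(3 - 7\right) = \left(-22 + D\right) \left(-4\right) = 88 - 4 D$)
$t{\left(83,-8 \right)} + N{\left(212,-21 \right)} = \left(88 - -32\right) + \left(2 - \frac{\sqrt{90 + 212 - -525 - 4452}}{3}\right) = \left(88 + 32\right) + \left(2 - \frac{\sqrt{90 + 212 + 525 - 4452}}{3}\right) = 120 + \left(2 - \frac{\sqrt{-3625}}{3}\right) = 120 + \left(2 - \frac{5 i \sqrt{145}}{3}\right) = 122 - \frac{5 i \sqrt{145}}{3}$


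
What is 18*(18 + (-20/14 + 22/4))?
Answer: 2781/7 ≈ 397.29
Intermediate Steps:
18*(18 + (-20/14 + 22/4)) = 18*(18 + (-20*1/14 + 22*(¼))) = 18*(18 + (-10/7 + 11/2)) = 18*(18 + 57/14) = 18*(309/14) = 2781/7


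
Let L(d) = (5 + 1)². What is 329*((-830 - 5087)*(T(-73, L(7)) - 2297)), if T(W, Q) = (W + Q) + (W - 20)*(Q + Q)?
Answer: 17578637790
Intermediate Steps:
L(d) = 36 (L(d) = 6² = 36)
T(W, Q) = Q + W + 2*Q*(-20 + W) (T(W, Q) = (Q + W) + (-20 + W)*(2*Q) = (Q + W) + 2*Q*(-20 + W) = Q + W + 2*Q*(-20 + W))
329*((-830 - 5087)*(T(-73, L(7)) - 2297)) = 329*((-830 - 5087)*((-73 - 39*36 + 2*36*(-73)) - 2297)) = 329*(-5917*((-73 - 1404 - 5256) - 2297)) = 329*(-5917*(-6733 - 2297)) = 329*(-5917*(-9030)) = 329*53430510 = 17578637790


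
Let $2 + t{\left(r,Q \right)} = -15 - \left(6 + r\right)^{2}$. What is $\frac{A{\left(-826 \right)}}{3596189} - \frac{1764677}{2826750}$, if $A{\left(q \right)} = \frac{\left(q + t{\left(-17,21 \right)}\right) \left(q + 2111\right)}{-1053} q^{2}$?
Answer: $\frac{794126948375540497}{3568100066768250} \approx 222.56$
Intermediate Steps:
$t{\left(r,Q \right)} = -17 - \left(6 + r\right)^{2}$ ($t{\left(r,Q \right)} = -2 - \left(15 + \left(6 + r\right)^{2}\right) = -17 - \left(6 + r\right)^{2}$)
$A{\left(q \right)} = - \frac{q^{2} \left(-138 + q\right) \left(2111 + q\right)}{1053}$ ($A{\left(q \right)} = \frac{\left(q - \left(17 + \left(6 - 17\right)^{2}\right)\right) \left(q + 2111\right)}{-1053} q^{2} = \left(q - 138\right) \left(2111 + q\right) \left(- \frac{1}{1053}\right) q^{2} = \left(-138 + q\right) \left(2111 + q\right) \left(- \frac{1}{1053}\right) q^{2} = - \frac{\left(-138 + q\right) \left(2111 + q\right)}{1053} q^{2} = - \frac{q^{2} \left(-138 + q\right) \left(2111 + q\right)}{1053}$)
$\frac{A{\left(-826 \right)}}{3596189} - \frac{1764677}{2826750} = \frac{\frac{1}{1053} \left(-826\right)^{2} \left(291318 - \left(-826\right)^{2} - -1629698\right)}{3596189} - \frac{1764677}{2826750} = \frac{1}{1053} \cdot 682276 \left(291318 - 682276 + 1629698\right) \frac{1}{3596189} - \frac{1764677}{2826750} = \frac{1}{1053} \cdot 682276 \cdot 1238740 \cdot \frac{1}{3596189} - \frac{1764677}{2826750} = \frac{845162572240}{1053} \cdot \frac{1}{3596189} - \frac{1764677}{2826750} = \frac{845162572240}{3786787017} - \frac{1764677}{2826750} = \frac{794126948375540497}{3568100066768250}$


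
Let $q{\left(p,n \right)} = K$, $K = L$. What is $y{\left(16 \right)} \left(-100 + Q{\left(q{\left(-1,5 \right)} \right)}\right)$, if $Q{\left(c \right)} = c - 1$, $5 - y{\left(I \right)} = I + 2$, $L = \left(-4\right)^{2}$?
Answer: $1105$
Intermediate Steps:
$L = 16$
$K = 16$
$y{\left(I \right)} = 3 - I$ ($y{\left(I \right)} = 5 - \left(I + 2\right) = 5 - \left(2 + I\right) = 3 - I$)
$q{\left(p,n \right)} = 16$
$Q{\left(c \right)} = -1 + c$
$y{\left(16 \right)} \left(-100 + Q{\left(q{\left(-1,5 \right)} \right)}\right) = \left(3 - 16\right) \left(-100 + \left(-1 + 16\right)\right) = \left(3 - 16\right) \left(-100 + 15\right) = \left(-13\right) \left(-85\right) = 1105$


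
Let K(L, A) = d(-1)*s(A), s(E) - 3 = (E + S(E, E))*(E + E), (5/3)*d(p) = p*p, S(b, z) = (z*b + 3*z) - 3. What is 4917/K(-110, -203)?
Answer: -8195/16399961 ≈ -0.00049970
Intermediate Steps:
S(b, z) = -3 + 3*z + b*z (S(b, z) = (b*z + 3*z) - 3 = (3*z + b*z) - 3 = -3 + 3*z + b*z)
d(p) = 3*p**2/5 (d(p) = 3*(p*p)/5 = 3*p**2/5)
s(E) = 3 + 2*E*(-3 + E**2 + 4*E) (s(E) = 3 + (E + (-3 + 3*E + E*E))*(E + E) = 3 + (E + (-3 + 3*E + E**2))*(2*E) = 3 + (E + (-3 + E**2 + 3*E))*(2*E) = 3 + (-3 + E**2 + 4*E)*(2*E) = 3 + 2*E*(-3 + E**2 + 4*E))
K(L, A) = 9/5 - 18*A/5 + 6*A**3/5 + 24*A**2/5 (K(L, A) = ((3/5)*(-1)**2)*(3 - 6*A + 2*A**3 + 8*A**2) = ((3/5)*1)*(3 - 6*A + 2*A**3 + 8*A**2) = 3*(3 - 6*A + 2*A**3 + 8*A**2)/5 = 9/5 - 18*A/5 + 6*A**3/5 + 24*A**2/5)
4917/K(-110, -203) = 4917/(9/5 - 18/5*(-203) + (6/5)*(-203)**3 + (24/5)*(-203)**2) = 4917/(9/5 + 3654/5 + (6/5)*(-8365427) + (24/5)*41209) = 4917/(9/5 + 3654/5 - 50192562/5 + 989016/5) = 4917/(-49199883/5) = 4917*(-5/49199883) = -8195/16399961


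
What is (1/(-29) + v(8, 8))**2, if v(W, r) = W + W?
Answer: 214369/841 ≈ 254.90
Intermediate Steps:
v(W, r) = 2*W
(1/(-29) + v(8, 8))**2 = (1/(-29) + 2*8)**2 = (-1/29 + 16)**2 = (463/29)**2 = 214369/841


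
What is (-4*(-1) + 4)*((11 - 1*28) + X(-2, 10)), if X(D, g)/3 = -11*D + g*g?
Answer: 2792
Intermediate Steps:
X(D, g) = -33*D + 3*g² (X(D, g) = 3*(-11*D + g*g) = 3*(-11*D + g²) = 3*(g² - 11*D) = -33*D + 3*g²)
(-4*(-1) + 4)*((11 - 1*28) + X(-2, 10)) = (-4*(-1) + 4)*((11 - 1*28) + (-33*(-2) + 3*10²)) = (4 + 4)*((11 - 28) + (66 + 3*100)) = 8*(-17 + (66 + 300)) = 8*(-17 + 366) = 8*349 = 2792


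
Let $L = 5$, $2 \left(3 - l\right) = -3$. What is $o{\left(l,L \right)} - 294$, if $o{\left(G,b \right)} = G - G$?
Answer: $-294$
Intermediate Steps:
$l = \frac{9}{2}$ ($l = 3 - - \frac{3}{2} = 3 + \frac{3}{2} = \frac{9}{2} \approx 4.5$)
$o{\left(G,b \right)} = 0$
$o{\left(l,L \right)} - 294 = 0 - 294 = -294$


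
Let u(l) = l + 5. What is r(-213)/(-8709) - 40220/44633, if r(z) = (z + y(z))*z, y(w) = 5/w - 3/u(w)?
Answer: -494065853689/80851429776 ≈ -6.1108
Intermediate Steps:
u(l) = 5 + l
y(w) = -3/(5 + w) + 5/w (y(w) = 5/w - 3/(5 + w) = -3/(5 + w) + 5/w)
r(z) = z*(z + (25 + 2*z)/(z*(5 + z))) (r(z) = (z + (25 + 2*z)/(z*(5 + z)))*z = z*(z + (25 + 2*z)/(z*(5 + z))))
r(-213)/(-8709) - 40220/44633 = ((25 + 2*(-213) + (-213)²*(5 - 213))/(5 - 213))/(-8709) - 40220/44633 = ((25 - 426 + 45369*(-208))/(-208))*(-1/8709) - 40220*1/44633 = -(25 - 426 - 9436752)/208*(-1/8709) - 40220/44633 = -1/208*(-9437153)*(-1/8709) - 40220/44633 = (9437153/208)*(-1/8709) - 40220/44633 = -9437153/1811472 - 40220/44633 = -494065853689/80851429776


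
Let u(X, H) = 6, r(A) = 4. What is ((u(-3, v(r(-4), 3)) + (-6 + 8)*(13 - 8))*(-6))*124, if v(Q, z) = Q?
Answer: -11904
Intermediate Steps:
((u(-3, v(r(-4), 3)) + (-6 + 8)*(13 - 8))*(-6))*124 = ((6 + (-6 + 8)*(13 - 8))*(-6))*124 = ((6 + 2*5)*(-6))*124 = ((6 + 10)*(-6))*124 = (16*(-6))*124 = -96*124 = -11904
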